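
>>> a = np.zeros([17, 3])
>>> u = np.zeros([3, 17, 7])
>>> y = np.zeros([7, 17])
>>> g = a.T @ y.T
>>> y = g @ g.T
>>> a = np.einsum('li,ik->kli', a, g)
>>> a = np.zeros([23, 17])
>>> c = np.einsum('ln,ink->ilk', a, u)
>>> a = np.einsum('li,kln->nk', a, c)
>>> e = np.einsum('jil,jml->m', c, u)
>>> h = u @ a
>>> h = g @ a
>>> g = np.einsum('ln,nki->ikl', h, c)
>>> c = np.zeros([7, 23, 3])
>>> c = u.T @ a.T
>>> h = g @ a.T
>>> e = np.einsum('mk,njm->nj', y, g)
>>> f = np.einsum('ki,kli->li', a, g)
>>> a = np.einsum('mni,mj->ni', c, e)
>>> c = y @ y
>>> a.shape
(17, 7)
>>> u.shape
(3, 17, 7)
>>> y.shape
(3, 3)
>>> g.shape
(7, 23, 3)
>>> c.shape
(3, 3)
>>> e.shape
(7, 23)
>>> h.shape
(7, 23, 7)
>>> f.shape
(23, 3)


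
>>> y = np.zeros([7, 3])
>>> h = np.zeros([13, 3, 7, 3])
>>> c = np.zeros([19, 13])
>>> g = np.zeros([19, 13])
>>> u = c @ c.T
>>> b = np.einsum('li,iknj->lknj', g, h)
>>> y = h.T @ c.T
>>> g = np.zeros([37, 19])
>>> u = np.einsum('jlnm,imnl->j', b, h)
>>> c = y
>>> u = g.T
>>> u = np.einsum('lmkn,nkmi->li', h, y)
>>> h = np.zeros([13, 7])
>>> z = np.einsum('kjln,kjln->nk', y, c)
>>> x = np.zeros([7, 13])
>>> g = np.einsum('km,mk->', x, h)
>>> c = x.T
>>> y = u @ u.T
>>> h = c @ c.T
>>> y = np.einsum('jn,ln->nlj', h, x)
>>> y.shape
(13, 7, 13)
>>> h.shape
(13, 13)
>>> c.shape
(13, 7)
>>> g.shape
()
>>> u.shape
(13, 19)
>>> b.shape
(19, 3, 7, 3)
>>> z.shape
(19, 3)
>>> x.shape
(7, 13)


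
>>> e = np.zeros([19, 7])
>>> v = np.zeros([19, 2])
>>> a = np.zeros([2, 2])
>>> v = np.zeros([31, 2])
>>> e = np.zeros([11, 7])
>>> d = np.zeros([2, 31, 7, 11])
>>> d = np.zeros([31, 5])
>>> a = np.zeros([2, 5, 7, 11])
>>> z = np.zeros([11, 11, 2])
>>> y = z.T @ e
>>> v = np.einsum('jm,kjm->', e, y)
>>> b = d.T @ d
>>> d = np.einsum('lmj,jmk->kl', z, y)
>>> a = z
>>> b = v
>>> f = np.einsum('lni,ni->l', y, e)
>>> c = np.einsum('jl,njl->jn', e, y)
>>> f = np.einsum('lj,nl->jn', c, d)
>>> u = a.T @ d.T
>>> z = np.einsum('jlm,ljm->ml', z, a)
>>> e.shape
(11, 7)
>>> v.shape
()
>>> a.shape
(11, 11, 2)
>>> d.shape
(7, 11)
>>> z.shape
(2, 11)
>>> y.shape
(2, 11, 7)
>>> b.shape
()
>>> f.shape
(2, 7)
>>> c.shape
(11, 2)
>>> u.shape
(2, 11, 7)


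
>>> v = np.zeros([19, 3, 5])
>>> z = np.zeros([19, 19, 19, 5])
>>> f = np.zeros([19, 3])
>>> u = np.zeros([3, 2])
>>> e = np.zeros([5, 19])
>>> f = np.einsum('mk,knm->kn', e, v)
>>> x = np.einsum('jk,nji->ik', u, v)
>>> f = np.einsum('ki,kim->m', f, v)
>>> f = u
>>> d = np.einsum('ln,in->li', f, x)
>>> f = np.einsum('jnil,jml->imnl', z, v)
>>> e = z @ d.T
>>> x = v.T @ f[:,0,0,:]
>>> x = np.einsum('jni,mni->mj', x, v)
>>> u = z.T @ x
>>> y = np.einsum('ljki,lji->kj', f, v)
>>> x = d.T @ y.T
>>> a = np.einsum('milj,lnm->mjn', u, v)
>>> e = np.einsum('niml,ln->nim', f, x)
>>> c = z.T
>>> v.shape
(19, 3, 5)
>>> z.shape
(19, 19, 19, 5)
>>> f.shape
(19, 3, 19, 5)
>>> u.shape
(5, 19, 19, 5)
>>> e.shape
(19, 3, 19)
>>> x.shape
(5, 19)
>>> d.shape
(3, 5)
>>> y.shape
(19, 3)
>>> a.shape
(5, 5, 3)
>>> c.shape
(5, 19, 19, 19)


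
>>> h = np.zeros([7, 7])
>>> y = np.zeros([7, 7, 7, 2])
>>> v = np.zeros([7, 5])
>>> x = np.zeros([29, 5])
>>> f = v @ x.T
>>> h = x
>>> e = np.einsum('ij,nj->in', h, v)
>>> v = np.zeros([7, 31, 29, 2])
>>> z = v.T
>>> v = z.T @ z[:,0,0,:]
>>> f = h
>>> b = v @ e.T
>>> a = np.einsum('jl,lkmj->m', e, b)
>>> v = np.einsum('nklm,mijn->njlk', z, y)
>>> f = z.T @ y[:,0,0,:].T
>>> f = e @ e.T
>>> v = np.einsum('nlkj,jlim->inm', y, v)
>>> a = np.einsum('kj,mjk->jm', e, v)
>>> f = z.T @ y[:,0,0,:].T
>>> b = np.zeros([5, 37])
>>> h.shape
(29, 5)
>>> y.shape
(7, 7, 7, 2)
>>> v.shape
(31, 7, 29)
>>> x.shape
(29, 5)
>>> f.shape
(7, 31, 29, 7)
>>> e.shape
(29, 7)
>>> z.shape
(2, 29, 31, 7)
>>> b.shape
(5, 37)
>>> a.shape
(7, 31)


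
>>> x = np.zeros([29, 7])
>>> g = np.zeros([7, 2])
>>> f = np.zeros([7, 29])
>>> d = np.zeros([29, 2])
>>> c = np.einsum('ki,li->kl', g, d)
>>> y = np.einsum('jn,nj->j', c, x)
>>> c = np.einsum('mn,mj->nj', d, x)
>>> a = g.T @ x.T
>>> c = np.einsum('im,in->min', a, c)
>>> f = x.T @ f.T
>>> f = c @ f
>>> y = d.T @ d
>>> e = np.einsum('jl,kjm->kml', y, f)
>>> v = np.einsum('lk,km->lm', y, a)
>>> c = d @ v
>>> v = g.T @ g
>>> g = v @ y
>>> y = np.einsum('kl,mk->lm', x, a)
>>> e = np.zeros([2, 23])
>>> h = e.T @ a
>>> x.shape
(29, 7)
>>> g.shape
(2, 2)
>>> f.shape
(29, 2, 7)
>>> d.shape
(29, 2)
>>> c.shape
(29, 29)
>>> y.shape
(7, 2)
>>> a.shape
(2, 29)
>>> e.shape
(2, 23)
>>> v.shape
(2, 2)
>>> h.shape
(23, 29)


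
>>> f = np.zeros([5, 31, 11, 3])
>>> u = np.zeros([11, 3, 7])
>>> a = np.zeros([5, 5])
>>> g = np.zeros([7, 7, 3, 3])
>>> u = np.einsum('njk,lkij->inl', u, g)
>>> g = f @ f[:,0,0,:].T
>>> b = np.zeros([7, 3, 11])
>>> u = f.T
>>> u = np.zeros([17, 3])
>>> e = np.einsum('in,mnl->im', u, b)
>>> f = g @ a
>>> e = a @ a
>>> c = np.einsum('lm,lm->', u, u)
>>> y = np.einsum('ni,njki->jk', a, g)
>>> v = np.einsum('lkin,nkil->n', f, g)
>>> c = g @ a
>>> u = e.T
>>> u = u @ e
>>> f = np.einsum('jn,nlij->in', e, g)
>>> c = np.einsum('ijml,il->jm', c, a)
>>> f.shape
(11, 5)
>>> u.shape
(5, 5)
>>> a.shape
(5, 5)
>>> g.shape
(5, 31, 11, 5)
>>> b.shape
(7, 3, 11)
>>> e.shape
(5, 5)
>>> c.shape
(31, 11)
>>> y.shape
(31, 11)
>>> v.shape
(5,)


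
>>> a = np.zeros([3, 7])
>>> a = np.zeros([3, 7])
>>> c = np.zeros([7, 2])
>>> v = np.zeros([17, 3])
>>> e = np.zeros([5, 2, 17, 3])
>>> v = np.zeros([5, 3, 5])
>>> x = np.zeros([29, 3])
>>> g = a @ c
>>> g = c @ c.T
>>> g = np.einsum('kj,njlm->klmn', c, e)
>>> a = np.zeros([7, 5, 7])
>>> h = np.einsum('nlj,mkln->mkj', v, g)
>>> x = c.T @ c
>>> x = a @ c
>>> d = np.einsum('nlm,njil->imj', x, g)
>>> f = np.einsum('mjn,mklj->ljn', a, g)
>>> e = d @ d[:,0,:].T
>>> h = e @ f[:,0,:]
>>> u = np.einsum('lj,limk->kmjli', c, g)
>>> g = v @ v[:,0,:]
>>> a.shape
(7, 5, 7)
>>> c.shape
(7, 2)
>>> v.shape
(5, 3, 5)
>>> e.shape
(3, 2, 3)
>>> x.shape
(7, 5, 2)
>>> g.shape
(5, 3, 5)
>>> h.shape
(3, 2, 7)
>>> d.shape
(3, 2, 17)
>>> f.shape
(3, 5, 7)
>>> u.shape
(5, 3, 2, 7, 17)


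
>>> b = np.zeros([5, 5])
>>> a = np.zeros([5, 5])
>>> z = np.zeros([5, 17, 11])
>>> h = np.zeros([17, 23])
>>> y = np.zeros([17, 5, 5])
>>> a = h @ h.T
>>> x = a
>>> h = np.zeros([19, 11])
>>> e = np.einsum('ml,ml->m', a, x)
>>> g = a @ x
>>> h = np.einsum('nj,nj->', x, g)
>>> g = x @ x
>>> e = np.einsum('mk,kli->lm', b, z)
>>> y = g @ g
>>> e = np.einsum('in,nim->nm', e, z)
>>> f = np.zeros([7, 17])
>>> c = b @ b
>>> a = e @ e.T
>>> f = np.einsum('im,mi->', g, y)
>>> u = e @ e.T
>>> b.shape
(5, 5)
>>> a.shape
(5, 5)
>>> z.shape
(5, 17, 11)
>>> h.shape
()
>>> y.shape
(17, 17)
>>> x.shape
(17, 17)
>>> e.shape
(5, 11)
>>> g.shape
(17, 17)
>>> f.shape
()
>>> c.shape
(5, 5)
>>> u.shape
(5, 5)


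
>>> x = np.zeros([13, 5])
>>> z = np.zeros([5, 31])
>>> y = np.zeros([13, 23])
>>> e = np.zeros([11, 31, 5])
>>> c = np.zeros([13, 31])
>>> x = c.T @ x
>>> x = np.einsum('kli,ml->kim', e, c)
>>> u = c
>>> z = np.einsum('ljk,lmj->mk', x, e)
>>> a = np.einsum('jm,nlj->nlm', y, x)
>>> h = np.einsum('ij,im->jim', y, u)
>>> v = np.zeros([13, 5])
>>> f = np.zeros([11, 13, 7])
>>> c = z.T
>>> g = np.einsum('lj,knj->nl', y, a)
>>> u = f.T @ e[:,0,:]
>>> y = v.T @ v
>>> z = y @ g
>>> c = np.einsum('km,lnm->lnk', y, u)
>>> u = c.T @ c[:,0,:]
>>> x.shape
(11, 5, 13)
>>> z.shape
(5, 13)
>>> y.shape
(5, 5)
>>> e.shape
(11, 31, 5)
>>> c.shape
(7, 13, 5)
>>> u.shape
(5, 13, 5)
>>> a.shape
(11, 5, 23)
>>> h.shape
(23, 13, 31)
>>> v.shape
(13, 5)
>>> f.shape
(11, 13, 7)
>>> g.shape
(5, 13)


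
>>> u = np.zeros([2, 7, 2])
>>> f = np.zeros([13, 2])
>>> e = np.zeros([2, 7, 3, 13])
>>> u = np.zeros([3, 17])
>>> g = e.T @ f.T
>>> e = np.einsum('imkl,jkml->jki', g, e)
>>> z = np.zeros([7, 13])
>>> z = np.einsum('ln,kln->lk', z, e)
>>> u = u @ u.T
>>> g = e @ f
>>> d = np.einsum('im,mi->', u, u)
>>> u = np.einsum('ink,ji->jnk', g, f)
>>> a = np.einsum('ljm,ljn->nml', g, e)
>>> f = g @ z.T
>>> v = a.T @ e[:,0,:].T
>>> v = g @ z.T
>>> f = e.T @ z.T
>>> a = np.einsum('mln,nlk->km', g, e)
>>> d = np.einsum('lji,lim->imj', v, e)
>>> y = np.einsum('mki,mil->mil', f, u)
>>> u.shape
(13, 7, 2)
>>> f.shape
(13, 7, 7)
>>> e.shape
(2, 7, 13)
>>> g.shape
(2, 7, 2)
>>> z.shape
(7, 2)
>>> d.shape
(7, 13, 7)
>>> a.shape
(13, 2)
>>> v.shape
(2, 7, 7)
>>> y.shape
(13, 7, 2)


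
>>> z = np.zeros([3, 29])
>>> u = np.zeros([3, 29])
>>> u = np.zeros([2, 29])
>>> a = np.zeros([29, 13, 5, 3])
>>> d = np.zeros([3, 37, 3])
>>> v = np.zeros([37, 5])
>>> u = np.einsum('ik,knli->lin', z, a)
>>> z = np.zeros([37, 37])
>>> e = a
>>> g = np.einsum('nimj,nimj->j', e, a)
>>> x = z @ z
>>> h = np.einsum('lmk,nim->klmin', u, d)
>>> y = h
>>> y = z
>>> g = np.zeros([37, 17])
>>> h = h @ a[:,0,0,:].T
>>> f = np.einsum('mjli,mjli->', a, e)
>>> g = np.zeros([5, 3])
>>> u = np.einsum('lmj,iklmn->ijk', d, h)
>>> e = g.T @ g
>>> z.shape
(37, 37)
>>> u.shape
(13, 3, 5)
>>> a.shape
(29, 13, 5, 3)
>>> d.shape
(3, 37, 3)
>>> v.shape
(37, 5)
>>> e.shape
(3, 3)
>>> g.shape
(5, 3)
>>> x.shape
(37, 37)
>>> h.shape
(13, 5, 3, 37, 29)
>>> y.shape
(37, 37)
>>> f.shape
()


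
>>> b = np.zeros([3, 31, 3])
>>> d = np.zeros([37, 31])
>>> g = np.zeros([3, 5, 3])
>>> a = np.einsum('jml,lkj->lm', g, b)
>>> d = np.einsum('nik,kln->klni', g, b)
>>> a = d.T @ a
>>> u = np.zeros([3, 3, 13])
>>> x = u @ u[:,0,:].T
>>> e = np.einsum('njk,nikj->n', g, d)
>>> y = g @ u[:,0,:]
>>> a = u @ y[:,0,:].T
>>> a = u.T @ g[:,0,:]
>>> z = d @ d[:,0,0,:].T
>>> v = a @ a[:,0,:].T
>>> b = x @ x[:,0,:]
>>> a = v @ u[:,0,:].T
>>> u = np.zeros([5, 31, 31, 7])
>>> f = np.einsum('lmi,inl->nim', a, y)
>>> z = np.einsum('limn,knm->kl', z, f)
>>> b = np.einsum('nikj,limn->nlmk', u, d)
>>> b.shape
(5, 3, 3, 31)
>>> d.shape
(3, 31, 3, 5)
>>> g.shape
(3, 5, 3)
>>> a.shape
(13, 3, 3)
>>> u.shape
(5, 31, 31, 7)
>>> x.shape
(3, 3, 3)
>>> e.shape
(3,)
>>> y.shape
(3, 5, 13)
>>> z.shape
(5, 3)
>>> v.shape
(13, 3, 13)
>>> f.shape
(5, 3, 3)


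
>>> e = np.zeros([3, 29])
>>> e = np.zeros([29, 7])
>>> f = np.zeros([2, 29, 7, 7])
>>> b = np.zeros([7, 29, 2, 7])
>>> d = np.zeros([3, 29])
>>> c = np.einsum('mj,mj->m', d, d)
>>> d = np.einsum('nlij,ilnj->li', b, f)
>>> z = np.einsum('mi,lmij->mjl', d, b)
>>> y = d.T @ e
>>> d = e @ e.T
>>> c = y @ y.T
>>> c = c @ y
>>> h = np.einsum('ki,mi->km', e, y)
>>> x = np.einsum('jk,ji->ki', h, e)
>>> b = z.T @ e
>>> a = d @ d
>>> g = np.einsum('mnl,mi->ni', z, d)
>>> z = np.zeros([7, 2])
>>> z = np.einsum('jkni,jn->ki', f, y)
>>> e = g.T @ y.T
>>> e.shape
(29, 2)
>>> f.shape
(2, 29, 7, 7)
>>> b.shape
(7, 7, 7)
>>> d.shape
(29, 29)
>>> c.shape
(2, 7)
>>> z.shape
(29, 7)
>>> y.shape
(2, 7)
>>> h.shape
(29, 2)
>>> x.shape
(2, 7)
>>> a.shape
(29, 29)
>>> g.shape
(7, 29)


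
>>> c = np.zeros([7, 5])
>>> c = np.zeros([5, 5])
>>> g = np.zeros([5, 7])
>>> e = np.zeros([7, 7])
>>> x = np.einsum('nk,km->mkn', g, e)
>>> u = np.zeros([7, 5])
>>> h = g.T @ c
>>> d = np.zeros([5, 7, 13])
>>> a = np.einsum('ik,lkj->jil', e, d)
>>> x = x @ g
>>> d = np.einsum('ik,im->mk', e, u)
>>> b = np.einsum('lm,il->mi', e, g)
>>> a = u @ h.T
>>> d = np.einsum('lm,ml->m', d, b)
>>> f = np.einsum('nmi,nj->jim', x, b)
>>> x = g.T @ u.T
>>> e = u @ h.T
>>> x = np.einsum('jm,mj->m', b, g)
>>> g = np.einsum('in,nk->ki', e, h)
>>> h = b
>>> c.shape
(5, 5)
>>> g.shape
(5, 7)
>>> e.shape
(7, 7)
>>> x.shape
(5,)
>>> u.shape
(7, 5)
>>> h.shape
(7, 5)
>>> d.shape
(7,)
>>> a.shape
(7, 7)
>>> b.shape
(7, 5)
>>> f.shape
(5, 7, 7)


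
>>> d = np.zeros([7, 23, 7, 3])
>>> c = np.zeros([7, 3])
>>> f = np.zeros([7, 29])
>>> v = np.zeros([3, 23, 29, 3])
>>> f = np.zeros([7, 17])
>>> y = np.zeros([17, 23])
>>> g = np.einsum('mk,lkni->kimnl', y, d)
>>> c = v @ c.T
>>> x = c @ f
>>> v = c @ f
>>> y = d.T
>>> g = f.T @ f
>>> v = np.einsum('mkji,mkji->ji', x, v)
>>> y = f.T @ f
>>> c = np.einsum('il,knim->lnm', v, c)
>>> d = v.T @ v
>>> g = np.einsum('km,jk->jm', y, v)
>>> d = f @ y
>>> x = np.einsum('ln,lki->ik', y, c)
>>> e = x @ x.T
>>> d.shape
(7, 17)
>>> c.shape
(17, 23, 7)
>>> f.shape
(7, 17)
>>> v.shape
(29, 17)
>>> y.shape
(17, 17)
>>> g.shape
(29, 17)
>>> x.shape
(7, 23)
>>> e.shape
(7, 7)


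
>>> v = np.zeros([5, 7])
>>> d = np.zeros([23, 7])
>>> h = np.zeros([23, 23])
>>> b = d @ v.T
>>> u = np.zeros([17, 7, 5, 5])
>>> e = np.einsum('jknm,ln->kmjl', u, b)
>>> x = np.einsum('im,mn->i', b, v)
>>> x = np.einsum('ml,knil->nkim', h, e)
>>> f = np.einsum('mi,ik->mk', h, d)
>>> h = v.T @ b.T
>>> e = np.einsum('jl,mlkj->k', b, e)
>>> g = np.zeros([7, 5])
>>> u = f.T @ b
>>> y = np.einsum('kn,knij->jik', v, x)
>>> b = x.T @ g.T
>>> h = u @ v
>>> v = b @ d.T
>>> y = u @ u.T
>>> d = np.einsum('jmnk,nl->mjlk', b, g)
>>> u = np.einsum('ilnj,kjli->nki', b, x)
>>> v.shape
(23, 17, 7, 23)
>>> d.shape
(17, 23, 5, 7)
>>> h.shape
(7, 7)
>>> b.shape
(23, 17, 7, 7)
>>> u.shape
(7, 5, 23)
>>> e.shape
(17,)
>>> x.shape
(5, 7, 17, 23)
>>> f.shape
(23, 7)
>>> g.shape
(7, 5)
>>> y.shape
(7, 7)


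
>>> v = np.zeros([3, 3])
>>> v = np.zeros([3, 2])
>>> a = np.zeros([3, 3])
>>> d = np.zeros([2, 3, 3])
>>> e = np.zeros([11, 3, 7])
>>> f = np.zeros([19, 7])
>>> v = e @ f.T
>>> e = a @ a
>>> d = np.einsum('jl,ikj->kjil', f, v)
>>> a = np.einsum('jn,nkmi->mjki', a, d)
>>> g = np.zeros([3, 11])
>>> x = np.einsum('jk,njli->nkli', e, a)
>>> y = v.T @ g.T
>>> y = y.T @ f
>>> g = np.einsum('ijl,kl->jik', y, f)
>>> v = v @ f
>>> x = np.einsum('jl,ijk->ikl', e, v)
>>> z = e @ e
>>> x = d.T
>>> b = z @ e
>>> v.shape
(11, 3, 7)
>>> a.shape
(11, 3, 19, 7)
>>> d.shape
(3, 19, 11, 7)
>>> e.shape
(3, 3)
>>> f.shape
(19, 7)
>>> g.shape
(3, 3, 19)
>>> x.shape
(7, 11, 19, 3)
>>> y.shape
(3, 3, 7)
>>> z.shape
(3, 3)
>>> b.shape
(3, 3)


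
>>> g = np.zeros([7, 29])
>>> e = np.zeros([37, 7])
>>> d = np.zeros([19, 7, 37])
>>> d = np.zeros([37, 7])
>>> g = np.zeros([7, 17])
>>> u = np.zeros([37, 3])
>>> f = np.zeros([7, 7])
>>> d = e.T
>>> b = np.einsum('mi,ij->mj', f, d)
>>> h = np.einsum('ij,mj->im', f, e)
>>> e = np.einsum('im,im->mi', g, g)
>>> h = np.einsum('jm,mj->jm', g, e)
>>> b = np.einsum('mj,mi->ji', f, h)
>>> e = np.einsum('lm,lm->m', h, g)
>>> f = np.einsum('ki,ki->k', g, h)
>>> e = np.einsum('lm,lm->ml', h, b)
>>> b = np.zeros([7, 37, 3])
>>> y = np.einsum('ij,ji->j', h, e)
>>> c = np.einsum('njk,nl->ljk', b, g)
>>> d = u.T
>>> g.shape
(7, 17)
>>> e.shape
(17, 7)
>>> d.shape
(3, 37)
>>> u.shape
(37, 3)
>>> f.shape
(7,)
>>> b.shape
(7, 37, 3)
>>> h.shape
(7, 17)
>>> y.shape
(17,)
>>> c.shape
(17, 37, 3)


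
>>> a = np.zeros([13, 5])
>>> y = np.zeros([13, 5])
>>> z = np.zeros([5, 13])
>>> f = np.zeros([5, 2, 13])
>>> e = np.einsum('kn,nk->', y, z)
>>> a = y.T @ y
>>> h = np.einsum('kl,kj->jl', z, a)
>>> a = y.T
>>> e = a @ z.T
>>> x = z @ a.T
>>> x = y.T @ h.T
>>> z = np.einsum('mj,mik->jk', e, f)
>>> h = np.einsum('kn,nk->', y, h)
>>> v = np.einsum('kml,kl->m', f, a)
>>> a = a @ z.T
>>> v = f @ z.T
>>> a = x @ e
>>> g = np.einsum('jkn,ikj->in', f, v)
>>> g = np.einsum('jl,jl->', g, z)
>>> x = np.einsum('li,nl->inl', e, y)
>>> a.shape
(5, 5)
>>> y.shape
(13, 5)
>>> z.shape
(5, 13)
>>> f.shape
(5, 2, 13)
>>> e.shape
(5, 5)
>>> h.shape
()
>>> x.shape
(5, 13, 5)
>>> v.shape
(5, 2, 5)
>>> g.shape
()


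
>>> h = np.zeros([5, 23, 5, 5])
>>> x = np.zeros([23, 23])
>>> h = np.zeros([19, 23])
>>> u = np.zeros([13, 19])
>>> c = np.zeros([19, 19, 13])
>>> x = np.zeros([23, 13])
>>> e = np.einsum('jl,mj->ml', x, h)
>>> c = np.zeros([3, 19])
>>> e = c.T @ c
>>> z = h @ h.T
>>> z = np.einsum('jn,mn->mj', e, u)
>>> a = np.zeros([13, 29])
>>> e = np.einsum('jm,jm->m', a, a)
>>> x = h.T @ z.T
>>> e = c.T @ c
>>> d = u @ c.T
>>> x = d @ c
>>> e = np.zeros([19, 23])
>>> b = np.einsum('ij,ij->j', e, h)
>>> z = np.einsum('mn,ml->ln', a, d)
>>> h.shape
(19, 23)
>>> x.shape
(13, 19)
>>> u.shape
(13, 19)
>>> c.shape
(3, 19)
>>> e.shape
(19, 23)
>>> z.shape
(3, 29)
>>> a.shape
(13, 29)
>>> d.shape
(13, 3)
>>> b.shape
(23,)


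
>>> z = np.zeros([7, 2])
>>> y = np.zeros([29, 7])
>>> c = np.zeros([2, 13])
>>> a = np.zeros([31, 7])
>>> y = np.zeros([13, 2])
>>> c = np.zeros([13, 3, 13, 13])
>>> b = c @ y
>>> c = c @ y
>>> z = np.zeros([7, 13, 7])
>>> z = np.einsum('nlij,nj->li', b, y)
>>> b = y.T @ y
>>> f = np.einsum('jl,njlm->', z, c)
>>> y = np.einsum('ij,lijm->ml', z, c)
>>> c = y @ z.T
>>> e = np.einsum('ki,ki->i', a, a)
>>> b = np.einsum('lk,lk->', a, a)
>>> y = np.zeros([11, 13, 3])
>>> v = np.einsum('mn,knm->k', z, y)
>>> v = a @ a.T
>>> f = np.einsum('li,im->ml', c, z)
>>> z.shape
(3, 13)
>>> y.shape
(11, 13, 3)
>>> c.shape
(2, 3)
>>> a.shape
(31, 7)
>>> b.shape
()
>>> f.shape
(13, 2)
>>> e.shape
(7,)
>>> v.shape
(31, 31)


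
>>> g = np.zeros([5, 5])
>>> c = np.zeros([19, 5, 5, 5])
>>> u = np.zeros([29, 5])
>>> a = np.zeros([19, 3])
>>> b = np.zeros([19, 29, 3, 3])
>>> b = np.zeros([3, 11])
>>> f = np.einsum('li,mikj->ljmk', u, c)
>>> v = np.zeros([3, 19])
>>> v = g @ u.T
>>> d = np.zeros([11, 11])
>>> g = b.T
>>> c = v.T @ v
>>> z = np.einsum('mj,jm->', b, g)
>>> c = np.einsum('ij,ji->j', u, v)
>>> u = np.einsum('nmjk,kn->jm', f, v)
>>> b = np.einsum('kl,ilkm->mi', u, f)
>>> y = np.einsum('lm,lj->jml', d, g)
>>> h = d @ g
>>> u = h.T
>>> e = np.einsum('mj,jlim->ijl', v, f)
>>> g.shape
(11, 3)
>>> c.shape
(5,)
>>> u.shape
(3, 11)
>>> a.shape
(19, 3)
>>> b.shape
(5, 29)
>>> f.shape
(29, 5, 19, 5)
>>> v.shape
(5, 29)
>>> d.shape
(11, 11)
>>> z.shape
()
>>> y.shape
(3, 11, 11)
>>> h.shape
(11, 3)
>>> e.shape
(19, 29, 5)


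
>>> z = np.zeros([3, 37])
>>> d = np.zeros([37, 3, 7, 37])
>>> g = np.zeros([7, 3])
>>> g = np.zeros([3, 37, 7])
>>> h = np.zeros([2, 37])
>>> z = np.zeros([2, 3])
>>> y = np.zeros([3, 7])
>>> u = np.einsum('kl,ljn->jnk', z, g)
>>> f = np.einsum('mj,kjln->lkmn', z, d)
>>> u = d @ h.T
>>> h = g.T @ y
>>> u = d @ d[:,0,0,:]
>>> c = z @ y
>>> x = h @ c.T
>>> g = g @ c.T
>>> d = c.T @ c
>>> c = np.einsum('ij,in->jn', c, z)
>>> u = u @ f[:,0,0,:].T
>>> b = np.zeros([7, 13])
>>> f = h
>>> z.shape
(2, 3)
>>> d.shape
(7, 7)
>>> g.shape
(3, 37, 2)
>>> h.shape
(7, 37, 7)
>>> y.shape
(3, 7)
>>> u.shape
(37, 3, 7, 7)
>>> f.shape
(7, 37, 7)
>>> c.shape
(7, 3)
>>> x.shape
(7, 37, 2)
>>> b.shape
(7, 13)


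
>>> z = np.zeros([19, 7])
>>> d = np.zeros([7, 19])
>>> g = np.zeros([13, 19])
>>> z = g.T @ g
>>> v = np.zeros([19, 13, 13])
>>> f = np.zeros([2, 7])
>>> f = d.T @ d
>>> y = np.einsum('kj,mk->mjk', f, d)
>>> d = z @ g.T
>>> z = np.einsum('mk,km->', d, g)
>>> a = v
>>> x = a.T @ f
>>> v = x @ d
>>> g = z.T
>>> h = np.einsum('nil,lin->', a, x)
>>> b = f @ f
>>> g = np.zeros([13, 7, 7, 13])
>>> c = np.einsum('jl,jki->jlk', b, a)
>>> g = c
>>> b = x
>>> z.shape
()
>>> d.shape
(19, 13)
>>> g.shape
(19, 19, 13)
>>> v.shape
(13, 13, 13)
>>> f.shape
(19, 19)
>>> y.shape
(7, 19, 19)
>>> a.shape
(19, 13, 13)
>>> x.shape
(13, 13, 19)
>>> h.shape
()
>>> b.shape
(13, 13, 19)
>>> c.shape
(19, 19, 13)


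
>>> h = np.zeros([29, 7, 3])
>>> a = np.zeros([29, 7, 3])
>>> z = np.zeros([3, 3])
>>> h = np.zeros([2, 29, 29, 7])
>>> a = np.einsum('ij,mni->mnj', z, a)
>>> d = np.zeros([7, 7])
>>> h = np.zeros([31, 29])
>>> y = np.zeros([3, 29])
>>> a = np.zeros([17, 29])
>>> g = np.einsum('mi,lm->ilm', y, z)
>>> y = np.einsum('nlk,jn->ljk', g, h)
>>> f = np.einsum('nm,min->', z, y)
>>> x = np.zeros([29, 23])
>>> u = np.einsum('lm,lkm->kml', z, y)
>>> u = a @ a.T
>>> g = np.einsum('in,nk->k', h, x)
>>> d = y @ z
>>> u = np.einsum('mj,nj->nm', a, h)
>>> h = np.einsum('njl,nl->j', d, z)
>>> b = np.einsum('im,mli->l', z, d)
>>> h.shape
(31,)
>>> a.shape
(17, 29)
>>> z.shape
(3, 3)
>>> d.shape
(3, 31, 3)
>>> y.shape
(3, 31, 3)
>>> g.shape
(23,)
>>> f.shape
()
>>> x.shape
(29, 23)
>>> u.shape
(31, 17)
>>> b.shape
(31,)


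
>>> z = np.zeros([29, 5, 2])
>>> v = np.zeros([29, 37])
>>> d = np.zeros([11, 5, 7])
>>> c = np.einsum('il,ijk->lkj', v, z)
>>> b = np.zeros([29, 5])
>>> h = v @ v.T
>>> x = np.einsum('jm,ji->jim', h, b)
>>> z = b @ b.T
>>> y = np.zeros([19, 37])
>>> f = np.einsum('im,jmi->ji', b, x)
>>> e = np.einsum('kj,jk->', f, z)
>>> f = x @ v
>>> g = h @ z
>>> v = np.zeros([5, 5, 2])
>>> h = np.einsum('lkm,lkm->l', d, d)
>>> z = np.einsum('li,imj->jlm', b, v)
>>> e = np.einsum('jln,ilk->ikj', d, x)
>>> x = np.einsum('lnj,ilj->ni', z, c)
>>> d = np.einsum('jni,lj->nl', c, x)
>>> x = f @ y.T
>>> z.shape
(2, 29, 5)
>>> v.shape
(5, 5, 2)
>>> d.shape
(2, 29)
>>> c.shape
(37, 2, 5)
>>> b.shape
(29, 5)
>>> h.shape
(11,)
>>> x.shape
(29, 5, 19)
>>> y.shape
(19, 37)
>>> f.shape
(29, 5, 37)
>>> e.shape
(29, 29, 11)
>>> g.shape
(29, 29)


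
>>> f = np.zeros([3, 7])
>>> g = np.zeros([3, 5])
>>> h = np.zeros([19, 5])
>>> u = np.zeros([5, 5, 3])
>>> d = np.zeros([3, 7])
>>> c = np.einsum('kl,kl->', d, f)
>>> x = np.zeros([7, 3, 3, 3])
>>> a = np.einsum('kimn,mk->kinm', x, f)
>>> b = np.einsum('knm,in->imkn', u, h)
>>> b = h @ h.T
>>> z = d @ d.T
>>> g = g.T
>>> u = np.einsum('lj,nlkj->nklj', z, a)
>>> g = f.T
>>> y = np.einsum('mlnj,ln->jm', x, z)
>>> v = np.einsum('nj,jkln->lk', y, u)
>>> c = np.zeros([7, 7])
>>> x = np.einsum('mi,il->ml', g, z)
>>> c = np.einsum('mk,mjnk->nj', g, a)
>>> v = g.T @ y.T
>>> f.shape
(3, 7)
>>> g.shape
(7, 3)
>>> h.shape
(19, 5)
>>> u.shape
(7, 3, 3, 3)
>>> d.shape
(3, 7)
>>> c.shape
(3, 3)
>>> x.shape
(7, 3)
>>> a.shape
(7, 3, 3, 3)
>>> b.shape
(19, 19)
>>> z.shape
(3, 3)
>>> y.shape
(3, 7)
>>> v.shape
(3, 3)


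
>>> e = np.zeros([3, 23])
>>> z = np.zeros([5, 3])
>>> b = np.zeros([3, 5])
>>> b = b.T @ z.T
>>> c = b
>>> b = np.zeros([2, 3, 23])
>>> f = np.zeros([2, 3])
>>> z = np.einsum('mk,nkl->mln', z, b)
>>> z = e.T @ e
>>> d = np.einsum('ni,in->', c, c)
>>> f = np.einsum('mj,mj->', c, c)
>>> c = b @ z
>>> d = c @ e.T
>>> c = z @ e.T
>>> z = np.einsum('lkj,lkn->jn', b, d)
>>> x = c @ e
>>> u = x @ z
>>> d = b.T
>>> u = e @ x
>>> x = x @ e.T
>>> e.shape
(3, 23)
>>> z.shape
(23, 3)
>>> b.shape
(2, 3, 23)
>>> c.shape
(23, 3)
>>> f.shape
()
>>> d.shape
(23, 3, 2)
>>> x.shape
(23, 3)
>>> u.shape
(3, 23)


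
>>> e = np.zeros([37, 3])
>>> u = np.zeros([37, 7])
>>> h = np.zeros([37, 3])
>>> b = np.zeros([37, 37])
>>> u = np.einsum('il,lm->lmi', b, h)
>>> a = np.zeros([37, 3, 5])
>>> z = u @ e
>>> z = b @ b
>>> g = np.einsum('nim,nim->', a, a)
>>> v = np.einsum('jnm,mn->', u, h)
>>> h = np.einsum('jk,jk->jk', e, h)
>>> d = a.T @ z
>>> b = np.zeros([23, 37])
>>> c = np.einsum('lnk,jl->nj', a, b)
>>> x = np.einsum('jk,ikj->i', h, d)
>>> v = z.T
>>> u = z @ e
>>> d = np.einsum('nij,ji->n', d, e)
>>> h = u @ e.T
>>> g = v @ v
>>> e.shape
(37, 3)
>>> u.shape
(37, 3)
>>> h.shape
(37, 37)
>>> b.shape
(23, 37)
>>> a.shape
(37, 3, 5)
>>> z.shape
(37, 37)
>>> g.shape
(37, 37)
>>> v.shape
(37, 37)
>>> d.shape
(5,)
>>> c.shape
(3, 23)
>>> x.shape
(5,)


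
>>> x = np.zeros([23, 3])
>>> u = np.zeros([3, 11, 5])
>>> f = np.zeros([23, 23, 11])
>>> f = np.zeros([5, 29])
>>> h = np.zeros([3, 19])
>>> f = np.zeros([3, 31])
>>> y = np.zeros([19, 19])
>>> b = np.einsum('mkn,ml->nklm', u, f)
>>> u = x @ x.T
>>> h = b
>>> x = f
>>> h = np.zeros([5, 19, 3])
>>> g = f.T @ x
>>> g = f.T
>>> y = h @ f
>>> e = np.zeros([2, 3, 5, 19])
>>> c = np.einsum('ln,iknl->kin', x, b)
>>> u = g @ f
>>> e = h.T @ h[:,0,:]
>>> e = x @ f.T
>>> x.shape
(3, 31)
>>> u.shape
(31, 31)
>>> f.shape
(3, 31)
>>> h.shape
(5, 19, 3)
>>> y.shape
(5, 19, 31)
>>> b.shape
(5, 11, 31, 3)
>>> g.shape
(31, 3)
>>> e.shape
(3, 3)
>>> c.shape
(11, 5, 31)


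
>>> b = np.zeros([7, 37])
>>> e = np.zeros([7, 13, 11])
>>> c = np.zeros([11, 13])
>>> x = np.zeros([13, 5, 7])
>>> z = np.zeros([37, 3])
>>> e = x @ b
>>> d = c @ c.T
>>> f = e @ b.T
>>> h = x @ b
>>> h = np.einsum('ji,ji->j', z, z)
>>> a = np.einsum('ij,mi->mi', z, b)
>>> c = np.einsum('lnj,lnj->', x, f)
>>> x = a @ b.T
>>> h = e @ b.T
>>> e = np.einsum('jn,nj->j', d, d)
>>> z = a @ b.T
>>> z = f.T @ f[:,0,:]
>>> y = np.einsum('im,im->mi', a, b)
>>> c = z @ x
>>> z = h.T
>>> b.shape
(7, 37)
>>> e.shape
(11,)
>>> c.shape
(7, 5, 7)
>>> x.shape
(7, 7)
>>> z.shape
(7, 5, 13)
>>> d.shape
(11, 11)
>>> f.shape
(13, 5, 7)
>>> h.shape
(13, 5, 7)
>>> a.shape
(7, 37)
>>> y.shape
(37, 7)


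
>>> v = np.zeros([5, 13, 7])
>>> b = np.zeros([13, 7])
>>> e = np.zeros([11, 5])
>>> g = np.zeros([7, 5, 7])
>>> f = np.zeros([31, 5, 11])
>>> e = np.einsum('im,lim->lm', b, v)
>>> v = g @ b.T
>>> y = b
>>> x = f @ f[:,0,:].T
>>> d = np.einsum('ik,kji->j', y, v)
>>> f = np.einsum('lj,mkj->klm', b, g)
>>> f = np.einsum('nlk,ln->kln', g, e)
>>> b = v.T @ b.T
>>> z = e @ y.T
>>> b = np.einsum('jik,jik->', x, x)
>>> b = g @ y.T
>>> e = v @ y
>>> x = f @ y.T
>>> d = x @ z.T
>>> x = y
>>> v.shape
(7, 5, 13)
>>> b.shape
(7, 5, 13)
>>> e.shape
(7, 5, 7)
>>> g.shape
(7, 5, 7)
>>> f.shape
(7, 5, 7)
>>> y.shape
(13, 7)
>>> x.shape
(13, 7)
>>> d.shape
(7, 5, 5)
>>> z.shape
(5, 13)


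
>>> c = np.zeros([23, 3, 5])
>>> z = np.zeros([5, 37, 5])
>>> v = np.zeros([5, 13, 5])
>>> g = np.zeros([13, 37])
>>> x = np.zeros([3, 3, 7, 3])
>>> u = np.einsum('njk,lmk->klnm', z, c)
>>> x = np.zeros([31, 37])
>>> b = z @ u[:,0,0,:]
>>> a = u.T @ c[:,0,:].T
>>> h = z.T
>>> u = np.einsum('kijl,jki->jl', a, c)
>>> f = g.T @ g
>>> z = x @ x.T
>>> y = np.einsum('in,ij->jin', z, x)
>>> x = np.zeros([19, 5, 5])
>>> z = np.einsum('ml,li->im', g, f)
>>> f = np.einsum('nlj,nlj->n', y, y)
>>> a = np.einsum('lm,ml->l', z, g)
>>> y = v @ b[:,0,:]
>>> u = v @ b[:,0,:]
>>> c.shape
(23, 3, 5)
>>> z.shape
(37, 13)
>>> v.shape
(5, 13, 5)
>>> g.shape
(13, 37)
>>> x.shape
(19, 5, 5)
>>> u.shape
(5, 13, 3)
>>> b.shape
(5, 37, 3)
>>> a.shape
(37,)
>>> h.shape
(5, 37, 5)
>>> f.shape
(37,)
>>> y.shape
(5, 13, 3)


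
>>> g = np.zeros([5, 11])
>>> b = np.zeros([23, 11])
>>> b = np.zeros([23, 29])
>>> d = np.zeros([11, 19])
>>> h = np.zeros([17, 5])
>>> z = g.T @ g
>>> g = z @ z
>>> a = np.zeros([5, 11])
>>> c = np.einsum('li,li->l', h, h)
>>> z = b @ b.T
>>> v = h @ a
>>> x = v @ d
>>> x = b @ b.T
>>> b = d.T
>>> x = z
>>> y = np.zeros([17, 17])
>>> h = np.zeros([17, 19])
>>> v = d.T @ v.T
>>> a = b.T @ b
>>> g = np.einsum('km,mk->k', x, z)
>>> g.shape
(23,)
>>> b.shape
(19, 11)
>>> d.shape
(11, 19)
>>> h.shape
(17, 19)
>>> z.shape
(23, 23)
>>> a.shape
(11, 11)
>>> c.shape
(17,)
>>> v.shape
(19, 17)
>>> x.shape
(23, 23)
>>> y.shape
(17, 17)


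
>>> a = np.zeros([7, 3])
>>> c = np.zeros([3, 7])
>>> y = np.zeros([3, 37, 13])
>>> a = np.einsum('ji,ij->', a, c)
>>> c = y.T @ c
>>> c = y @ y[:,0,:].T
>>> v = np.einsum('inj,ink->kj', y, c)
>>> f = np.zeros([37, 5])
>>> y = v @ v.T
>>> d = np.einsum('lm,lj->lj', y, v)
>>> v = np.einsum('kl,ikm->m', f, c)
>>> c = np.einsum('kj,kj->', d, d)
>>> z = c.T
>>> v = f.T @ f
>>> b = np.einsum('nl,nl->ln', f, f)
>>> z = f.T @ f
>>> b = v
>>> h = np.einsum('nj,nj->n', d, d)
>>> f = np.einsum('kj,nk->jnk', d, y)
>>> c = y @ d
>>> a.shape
()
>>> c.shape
(3, 13)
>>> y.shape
(3, 3)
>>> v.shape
(5, 5)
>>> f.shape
(13, 3, 3)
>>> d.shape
(3, 13)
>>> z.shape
(5, 5)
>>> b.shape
(5, 5)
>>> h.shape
(3,)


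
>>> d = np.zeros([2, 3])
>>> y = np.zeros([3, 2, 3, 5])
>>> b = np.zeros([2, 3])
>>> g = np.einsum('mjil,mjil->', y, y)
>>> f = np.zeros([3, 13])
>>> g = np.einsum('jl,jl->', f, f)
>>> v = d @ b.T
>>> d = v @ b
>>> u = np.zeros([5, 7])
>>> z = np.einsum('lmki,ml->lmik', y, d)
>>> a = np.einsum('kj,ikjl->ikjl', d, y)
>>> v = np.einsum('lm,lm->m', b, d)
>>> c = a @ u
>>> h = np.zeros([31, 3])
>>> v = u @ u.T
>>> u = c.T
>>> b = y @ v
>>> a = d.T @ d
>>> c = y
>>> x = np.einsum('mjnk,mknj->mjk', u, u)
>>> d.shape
(2, 3)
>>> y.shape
(3, 2, 3, 5)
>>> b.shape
(3, 2, 3, 5)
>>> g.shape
()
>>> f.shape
(3, 13)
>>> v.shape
(5, 5)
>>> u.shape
(7, 3, 2, 3)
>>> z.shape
(3, 2, 5, 3)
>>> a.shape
(3, 3)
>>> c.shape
(3, 2, 3, 5)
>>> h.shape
(31, 3)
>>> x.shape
(7, 3, 3)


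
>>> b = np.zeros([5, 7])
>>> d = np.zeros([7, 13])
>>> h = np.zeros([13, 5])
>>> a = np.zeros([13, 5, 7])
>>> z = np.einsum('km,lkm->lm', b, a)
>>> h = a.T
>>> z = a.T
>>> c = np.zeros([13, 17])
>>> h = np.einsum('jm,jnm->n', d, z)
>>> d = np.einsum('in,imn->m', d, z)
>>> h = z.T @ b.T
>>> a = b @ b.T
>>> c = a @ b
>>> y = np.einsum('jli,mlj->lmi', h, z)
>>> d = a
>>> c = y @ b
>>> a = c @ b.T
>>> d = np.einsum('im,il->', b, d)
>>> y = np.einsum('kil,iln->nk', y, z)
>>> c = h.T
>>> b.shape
(5, 7)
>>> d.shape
()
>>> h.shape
(13, 5, 5)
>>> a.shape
(5, 7, 5)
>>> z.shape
(7, 5, 13)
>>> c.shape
(5, 5, 13)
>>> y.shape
(13, 5)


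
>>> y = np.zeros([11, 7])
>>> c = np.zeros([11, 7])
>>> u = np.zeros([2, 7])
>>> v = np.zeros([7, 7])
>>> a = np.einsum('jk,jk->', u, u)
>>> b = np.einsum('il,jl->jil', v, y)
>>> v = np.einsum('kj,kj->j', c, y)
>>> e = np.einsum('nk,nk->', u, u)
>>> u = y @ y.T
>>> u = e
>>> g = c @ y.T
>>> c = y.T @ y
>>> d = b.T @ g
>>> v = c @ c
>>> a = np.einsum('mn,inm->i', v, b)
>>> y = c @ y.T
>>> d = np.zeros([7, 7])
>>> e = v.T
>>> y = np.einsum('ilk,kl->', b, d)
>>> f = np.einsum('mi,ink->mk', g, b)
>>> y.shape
()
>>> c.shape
(7, 7)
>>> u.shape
()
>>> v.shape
(7, 7)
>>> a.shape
(11,)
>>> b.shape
(11, 7, 7)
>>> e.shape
(7, 7)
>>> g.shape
(11, 11)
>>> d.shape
(7, 7)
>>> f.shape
(11, 7)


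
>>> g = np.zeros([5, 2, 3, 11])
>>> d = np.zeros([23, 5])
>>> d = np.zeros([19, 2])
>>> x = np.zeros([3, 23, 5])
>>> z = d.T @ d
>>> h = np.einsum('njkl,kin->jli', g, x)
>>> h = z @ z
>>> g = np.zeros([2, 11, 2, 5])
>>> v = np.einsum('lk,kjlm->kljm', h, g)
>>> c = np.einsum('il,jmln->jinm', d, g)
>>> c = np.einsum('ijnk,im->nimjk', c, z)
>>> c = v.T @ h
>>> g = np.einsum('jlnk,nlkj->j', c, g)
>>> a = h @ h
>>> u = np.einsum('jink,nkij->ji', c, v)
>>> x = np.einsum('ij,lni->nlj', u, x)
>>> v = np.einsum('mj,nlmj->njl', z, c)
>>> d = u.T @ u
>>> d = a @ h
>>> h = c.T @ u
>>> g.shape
(5,)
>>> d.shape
(2, 2)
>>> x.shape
(23, 3, 11)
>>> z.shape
(2, 2)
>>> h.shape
(2, 2, 11, 11)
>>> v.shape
(5, 2, 11)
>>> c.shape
(5, 11, 2, 2)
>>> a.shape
(2, 2)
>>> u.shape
(5, 11)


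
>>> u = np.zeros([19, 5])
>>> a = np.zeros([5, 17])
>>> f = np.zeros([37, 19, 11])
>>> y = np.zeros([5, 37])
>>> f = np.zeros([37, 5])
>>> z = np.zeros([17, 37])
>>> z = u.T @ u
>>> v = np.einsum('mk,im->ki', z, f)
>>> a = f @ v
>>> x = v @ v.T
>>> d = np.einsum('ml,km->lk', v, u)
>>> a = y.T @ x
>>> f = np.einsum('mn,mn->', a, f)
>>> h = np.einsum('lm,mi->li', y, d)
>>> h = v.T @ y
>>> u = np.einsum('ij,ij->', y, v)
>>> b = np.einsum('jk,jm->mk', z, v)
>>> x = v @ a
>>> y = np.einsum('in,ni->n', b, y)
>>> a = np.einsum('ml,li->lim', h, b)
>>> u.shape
()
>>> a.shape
(37, 5, 37)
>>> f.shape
()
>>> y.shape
(5,)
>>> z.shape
(5, 5)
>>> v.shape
(5, 37)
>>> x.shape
(5, 5)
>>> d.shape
(37, 19)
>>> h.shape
(37, 37)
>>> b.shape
(37, 5)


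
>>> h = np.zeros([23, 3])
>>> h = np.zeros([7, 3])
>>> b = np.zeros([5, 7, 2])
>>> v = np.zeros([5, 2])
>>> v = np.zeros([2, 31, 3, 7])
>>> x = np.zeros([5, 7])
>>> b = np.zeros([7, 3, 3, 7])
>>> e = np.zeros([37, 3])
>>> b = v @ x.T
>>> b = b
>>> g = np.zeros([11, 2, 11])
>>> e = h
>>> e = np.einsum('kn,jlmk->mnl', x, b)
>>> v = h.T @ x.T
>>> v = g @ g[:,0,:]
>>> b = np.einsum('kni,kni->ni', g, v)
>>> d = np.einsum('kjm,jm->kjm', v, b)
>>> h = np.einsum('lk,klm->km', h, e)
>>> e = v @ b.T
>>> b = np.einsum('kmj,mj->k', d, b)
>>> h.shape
(3, 31)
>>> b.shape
(11,)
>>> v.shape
(11, 2, 11)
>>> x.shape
(5, 7)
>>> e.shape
(11, 2, 2)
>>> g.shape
(11, 2, 11)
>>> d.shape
(11, 2, 11)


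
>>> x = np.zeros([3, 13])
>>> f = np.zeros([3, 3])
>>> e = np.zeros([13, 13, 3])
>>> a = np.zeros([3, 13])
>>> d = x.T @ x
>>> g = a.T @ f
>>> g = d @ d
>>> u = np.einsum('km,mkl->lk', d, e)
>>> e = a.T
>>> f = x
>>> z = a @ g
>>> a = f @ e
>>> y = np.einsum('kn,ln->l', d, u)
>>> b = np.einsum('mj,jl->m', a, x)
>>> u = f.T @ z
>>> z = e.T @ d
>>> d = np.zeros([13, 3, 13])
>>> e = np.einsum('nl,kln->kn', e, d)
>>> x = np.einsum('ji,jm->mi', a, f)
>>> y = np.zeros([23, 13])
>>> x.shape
(13, 3)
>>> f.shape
(3, 13)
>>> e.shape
(13, 13)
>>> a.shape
(3, 3)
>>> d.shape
(13, 3, 13)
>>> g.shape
(13, 13)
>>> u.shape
(13, 13)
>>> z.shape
(3, 13)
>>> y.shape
(23, 13)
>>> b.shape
(3,)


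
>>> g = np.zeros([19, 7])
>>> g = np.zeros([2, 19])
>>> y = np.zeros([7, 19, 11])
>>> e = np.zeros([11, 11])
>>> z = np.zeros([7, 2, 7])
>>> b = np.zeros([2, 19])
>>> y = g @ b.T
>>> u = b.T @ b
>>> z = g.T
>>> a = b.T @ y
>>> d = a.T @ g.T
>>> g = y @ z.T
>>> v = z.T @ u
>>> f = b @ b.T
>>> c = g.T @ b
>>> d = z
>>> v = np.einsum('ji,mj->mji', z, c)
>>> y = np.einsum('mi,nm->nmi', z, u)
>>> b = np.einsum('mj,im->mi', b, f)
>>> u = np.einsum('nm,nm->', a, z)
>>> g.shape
(2, 19)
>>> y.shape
(19, 19, 2)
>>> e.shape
(11, 11)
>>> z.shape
(19, 2)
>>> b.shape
(2, 2)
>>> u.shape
()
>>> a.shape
(19, 2)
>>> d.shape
(19, 2)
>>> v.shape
(19, 19, 2)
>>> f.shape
(2, 2)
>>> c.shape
(19, 19)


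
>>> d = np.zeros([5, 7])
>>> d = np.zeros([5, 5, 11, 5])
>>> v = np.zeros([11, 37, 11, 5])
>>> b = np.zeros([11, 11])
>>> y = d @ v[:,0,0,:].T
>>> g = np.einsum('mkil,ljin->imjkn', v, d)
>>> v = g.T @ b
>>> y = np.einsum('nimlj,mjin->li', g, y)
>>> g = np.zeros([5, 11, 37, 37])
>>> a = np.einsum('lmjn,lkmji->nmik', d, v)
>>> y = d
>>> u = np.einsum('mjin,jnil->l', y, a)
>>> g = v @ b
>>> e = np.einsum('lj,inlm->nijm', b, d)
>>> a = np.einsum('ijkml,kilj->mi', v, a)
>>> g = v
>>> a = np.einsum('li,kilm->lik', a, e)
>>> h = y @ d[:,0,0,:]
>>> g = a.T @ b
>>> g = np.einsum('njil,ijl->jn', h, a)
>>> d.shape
(5, 5, 11, 5)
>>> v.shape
(5, 37, 5, 11, 11)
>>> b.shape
(11, 11)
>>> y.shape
(5, 5, 11, 5)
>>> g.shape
(5, 5)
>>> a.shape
(11, 5, 5)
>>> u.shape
(37,)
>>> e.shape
(5, 5, 11, 5)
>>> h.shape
(5, 5, 11, 5)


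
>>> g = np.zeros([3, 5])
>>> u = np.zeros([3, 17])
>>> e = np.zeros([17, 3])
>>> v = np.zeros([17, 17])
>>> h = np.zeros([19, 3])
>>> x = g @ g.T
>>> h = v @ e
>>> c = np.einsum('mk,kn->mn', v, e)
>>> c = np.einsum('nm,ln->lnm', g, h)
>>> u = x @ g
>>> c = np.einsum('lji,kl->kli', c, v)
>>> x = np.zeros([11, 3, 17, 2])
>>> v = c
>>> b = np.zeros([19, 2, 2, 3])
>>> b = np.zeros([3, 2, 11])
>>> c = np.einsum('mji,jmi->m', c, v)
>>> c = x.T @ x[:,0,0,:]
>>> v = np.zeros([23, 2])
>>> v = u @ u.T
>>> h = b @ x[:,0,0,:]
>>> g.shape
(3, 5)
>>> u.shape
(3, 5)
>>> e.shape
(17, 3)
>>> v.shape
(3, 3)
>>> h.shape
(3, 2, 2)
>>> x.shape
(11, 3, 17, 2)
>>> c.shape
(2, 17, 3, 2)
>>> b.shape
(3, 2, 11)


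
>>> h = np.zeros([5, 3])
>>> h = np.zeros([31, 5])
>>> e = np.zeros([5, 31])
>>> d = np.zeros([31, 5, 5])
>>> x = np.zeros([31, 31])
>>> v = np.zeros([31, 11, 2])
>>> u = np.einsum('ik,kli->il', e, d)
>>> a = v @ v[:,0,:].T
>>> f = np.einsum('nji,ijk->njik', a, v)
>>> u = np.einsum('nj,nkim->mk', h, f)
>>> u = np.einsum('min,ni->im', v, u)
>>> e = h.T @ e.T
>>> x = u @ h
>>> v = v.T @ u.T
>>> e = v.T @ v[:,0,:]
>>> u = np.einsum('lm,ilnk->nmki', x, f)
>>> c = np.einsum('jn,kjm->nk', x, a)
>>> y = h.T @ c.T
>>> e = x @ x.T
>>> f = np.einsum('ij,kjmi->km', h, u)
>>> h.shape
(31, 5)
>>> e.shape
(11, 11)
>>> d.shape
(31, 5, 5)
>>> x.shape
(11, 5)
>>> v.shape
(2, 11, 11)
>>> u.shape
(31, 5, 2, 31)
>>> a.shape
(31, 11, 31)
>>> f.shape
(31, 2)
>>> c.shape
(5, 31)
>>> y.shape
(5, 5)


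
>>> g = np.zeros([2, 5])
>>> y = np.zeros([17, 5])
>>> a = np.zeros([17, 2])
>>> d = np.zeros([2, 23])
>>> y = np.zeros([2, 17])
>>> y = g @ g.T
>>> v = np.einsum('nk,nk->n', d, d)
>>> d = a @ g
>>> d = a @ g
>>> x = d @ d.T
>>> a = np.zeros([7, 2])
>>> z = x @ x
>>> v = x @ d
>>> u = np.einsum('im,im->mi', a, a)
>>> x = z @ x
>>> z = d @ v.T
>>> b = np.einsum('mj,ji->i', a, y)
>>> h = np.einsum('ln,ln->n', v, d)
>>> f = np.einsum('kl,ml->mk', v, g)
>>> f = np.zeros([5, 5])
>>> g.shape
(2, 5)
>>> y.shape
(2, 2)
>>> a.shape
(7, 2)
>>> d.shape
(17, 5)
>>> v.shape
(17, 5)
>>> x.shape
(17, 17)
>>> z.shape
(17, 17)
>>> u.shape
(2, 7)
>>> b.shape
(2,)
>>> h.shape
(5,)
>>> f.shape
(5, 5)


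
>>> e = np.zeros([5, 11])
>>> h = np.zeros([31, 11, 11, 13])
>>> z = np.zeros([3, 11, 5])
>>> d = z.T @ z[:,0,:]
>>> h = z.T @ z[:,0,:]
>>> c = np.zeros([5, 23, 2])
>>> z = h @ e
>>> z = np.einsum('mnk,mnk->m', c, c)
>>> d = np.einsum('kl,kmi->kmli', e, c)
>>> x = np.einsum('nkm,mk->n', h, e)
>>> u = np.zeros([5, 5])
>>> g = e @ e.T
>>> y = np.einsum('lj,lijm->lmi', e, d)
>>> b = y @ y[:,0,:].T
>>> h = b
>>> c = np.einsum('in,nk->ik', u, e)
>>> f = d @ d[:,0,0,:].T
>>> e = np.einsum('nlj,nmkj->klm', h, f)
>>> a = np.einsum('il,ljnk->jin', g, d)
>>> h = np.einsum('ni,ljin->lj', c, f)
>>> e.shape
(11, 2, 23)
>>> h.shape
(5, 23)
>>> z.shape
(5,)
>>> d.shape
(5, 23, 11, 2)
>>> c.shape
(5, 11)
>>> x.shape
(5,)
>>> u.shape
(5, 5)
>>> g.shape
(5, 5)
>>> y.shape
(5, 2, 23)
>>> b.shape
(5, 2, 5)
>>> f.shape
(5, 23, 11, 5)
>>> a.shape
(23, 5, 11)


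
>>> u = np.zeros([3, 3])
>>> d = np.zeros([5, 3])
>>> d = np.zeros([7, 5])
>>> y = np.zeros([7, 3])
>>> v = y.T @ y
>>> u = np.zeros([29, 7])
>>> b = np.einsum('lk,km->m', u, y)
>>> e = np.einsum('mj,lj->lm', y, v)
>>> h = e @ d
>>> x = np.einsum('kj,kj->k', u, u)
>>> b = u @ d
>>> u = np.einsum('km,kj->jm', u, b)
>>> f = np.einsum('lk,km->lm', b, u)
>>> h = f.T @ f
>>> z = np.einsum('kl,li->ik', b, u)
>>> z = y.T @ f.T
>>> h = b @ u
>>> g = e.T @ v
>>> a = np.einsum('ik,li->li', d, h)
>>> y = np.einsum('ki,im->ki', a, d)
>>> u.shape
(5, 7)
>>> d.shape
(7, 5)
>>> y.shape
(29, 7)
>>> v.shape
(3, 3)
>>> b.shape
(29, 5)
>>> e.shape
(3, 7)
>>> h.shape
(29, 7)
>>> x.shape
(29,)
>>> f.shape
(29, 7)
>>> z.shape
(3, 29)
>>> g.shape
(7, 3)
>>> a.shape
(29, 7)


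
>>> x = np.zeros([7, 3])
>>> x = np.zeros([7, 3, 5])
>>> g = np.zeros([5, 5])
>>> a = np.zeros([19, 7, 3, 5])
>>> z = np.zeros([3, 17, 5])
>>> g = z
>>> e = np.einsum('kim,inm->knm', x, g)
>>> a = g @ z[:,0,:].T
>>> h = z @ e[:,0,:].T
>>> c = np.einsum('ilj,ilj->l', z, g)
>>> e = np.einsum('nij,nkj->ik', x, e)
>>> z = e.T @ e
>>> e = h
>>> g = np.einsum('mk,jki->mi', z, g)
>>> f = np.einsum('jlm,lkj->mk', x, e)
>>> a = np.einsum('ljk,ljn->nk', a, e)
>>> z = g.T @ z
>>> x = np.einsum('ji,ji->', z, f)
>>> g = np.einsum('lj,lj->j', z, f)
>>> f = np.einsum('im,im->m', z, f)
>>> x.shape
()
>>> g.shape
(17,)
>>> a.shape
(7, 3)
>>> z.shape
(5, 17)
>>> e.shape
(3, 17, 7)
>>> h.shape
(3, 17, 7)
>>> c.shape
(17,)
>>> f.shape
(17,)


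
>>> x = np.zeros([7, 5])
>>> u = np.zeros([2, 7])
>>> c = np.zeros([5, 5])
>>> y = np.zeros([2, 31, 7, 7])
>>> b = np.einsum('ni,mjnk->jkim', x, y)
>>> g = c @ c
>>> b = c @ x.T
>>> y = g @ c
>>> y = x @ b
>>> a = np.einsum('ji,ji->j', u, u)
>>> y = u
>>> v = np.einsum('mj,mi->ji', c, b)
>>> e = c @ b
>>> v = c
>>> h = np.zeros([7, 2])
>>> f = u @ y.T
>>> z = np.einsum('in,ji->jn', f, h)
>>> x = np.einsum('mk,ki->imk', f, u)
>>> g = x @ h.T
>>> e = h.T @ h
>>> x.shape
(7, 2, 2)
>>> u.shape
(2, 7)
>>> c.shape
(5, 5)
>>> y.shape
(2, 7)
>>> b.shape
(5, 7)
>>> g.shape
(7, 2, 7)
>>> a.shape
(2,)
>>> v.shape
(5, 5)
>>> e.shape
(2, 2)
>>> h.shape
(7, 2)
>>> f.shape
(2, 2)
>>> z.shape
(7, 2)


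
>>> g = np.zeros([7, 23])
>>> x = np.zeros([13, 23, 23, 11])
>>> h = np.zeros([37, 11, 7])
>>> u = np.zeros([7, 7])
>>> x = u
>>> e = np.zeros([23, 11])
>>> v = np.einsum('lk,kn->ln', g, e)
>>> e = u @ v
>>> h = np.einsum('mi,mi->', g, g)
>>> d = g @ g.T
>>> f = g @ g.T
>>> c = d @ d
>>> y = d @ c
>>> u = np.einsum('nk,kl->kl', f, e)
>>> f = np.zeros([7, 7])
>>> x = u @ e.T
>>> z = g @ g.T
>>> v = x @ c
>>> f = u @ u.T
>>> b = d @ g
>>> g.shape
(7, 23)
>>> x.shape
(7, 7)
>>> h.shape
()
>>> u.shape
(7, 11)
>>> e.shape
(7, 11)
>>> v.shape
(7, 7)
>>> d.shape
(7, 7)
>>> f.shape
(7, 7)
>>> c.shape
(7, 7)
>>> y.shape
(7, 7)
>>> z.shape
(7, 7)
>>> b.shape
(7, 23)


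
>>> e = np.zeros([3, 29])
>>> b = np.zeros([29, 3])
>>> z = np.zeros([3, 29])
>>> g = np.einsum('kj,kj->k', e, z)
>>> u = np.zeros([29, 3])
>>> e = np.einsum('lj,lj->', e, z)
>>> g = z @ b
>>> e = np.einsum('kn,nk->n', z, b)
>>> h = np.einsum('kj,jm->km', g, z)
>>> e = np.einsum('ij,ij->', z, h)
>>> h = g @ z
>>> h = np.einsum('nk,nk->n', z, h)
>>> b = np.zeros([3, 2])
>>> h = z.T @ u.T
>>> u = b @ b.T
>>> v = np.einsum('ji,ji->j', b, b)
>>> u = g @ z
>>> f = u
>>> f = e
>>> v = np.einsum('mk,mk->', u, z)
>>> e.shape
()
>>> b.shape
(3, 2)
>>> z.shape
(3, 29)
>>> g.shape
(3, 3)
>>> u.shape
(3, 29)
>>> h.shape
(29, 29)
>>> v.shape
()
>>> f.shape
()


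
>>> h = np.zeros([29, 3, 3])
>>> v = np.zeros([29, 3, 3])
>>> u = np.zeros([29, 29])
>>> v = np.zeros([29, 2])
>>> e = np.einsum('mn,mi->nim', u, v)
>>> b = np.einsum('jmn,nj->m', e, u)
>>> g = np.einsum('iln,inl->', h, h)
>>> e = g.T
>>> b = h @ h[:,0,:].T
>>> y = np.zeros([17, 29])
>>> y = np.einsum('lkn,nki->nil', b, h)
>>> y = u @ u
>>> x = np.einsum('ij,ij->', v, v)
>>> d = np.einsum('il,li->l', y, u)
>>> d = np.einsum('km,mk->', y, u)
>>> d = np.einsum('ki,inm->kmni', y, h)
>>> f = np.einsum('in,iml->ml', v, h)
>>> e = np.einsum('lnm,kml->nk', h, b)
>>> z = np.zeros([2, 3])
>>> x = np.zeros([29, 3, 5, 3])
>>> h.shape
(29, 3, 3)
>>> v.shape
(29, 2)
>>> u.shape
(29, 29)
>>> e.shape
(3, 29)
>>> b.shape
(29, 3, 29)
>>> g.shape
()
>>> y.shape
(29, 29)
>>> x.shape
(29, 3, 5, 3)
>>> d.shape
(29, 3, 3, 29)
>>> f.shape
(3, 3)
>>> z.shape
(2, 3)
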